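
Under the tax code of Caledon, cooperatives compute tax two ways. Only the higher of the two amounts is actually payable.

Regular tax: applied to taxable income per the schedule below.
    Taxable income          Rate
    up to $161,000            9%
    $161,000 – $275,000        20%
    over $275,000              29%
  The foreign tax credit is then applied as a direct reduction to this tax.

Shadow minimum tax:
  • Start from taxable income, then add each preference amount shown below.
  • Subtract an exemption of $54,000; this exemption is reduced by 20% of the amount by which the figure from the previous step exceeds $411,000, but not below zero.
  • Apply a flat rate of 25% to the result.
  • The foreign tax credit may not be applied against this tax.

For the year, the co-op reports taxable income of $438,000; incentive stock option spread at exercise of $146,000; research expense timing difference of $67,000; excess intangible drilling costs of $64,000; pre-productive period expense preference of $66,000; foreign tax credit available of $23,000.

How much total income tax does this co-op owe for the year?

Regular tax:
  $161,000 × 9% = $14,490
  $114,000 × 20% = $22,800
  $163,000 × 29% = $47,270
  → $84,560
  Less foreign tax credit $23,000 → $61,560

Shadow minimum tax:
  Adjusted income: $438,000 + $146,000 + $67,000 + $64,000 + $66,000 = $781,000
  Exemption: 20% × ($781,000 − $411,000) = $74,000 ≥ $54,000, so the exemption is fully phased out
  Base: $781,000 − $0 = $781,000
  $781,000 × 25% = $195,250

$195,250 > $61,560, so the shadow minimum tax is the binding amount.

$195,250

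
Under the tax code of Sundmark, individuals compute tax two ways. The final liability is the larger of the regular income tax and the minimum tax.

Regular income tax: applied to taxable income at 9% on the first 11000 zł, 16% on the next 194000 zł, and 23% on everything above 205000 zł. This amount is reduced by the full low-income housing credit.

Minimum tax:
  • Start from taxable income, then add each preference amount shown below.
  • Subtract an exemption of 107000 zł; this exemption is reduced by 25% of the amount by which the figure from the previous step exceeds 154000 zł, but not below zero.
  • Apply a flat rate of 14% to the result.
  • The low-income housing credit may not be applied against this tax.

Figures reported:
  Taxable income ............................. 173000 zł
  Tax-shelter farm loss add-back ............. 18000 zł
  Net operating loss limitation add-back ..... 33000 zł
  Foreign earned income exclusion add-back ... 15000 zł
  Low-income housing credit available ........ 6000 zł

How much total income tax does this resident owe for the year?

21455 zł

Regular income tax:
  11000 zł × 9% = 990 zł
  162000 zł × 16% = 25920 zł
  → 26910 zł
  Less low-income housing credit 6000 zł → 20910 zł

Minimum tax:
  Adjusted income: 173000 zł + 18000 zł + 33000 zł + 15000 zł = 239000 zł
  Exemption: 107000 zł − 25% × (239000 zł − 154000 zł) = 107000 zł − 21250 zł = 85750 zł
  Base: 239000 zł − 85750 zł = 153250 zł
  153250 zł × 14% = 21455 zł

21455 zł > 20910 zł, so the minimum tax is the binding amount.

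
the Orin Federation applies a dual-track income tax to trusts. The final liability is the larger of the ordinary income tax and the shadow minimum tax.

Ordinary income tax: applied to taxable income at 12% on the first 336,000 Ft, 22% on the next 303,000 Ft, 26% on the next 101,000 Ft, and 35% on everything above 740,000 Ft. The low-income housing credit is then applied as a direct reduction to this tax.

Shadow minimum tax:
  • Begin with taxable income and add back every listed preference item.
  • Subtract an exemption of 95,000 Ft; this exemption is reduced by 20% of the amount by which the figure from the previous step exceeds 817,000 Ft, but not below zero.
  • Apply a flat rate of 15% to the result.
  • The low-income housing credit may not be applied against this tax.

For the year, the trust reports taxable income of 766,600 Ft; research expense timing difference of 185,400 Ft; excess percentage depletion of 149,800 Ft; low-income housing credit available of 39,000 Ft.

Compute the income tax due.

Shadow minimum tax:
  Adjusted income: 766,600 Ft + 185,400 Ft + 149,800 Ft = 1,101,800 Ft
  Exemption: 95,000 Ft − 20% × (1,101,800 Ft − 817,000 Ft) = 95,000 Ft − 56,960 Ft = 38,040 Ft
  Base: 1,101,800 Ft − 38,040 Ft = 1,063,760 Ft
  1,063,760 Ft × 15% = 159,564 Ft

Ordinary income tax:
  336,000 Ft × 12% = 40,320 Ft
  303,000 Ft × 22% = 66,660 Ft
  101,000 Ft × 26% = 26,260 Ft
  26,600 Ft × 35% = 9,310 Ft
  → 142,550 Ft
  Less low-income housing credit 39,000 Ft → 103,550 Ft

159,564 Ft > 103,550 Ft, so the shadow minimum tax is the binding amount.

159,564 Ft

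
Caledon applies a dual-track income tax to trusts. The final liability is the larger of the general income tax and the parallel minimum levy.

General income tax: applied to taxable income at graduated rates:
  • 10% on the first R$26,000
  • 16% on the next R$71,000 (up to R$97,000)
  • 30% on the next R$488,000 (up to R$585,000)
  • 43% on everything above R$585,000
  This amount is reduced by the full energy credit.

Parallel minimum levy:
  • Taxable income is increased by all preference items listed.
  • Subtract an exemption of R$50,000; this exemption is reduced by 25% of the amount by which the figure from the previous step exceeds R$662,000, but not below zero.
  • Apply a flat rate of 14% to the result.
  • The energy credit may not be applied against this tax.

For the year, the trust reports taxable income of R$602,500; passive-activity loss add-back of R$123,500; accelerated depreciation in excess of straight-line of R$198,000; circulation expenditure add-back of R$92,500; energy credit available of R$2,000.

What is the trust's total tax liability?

R$165,885

Parallel minimum levy:
  Adjusted income: R$602,500 + R$123,500 + R$198,000 + R$92,500 = R$1,016,500
  Exemption: 25% × (R$1,016,500 − R$662,000) = R$88,625 ≥ R$50,000, so the exemption is fully phased out
  Base: R$1,016,500 − R$0 = R$1,016,500
  R$1,016,500 × 14% = R$142,310

General income tax:
  R$26,000 × 10% = R$2,600
  R$71,000 × 16% = R$11,360
  R$488,000 × 30% = R$146,400
  R$17,500 × 43% = R$7,525
  → R$167,885
  Less energy credit R$2,000 → R$165,885

R$165,885 > R$142,310, so the general income tax governs.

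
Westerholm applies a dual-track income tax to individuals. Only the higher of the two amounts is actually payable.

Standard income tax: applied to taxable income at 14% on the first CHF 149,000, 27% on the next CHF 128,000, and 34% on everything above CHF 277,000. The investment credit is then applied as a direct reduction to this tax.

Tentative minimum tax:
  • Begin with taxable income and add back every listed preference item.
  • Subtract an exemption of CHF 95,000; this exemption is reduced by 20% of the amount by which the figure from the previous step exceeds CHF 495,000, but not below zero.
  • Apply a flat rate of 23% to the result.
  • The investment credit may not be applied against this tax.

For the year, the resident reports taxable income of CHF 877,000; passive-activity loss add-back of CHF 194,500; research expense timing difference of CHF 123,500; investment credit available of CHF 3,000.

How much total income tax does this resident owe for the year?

CHF 274,850

Standard income tax:
  CHF 149,000 × 14% = CHF 20,860
  CHF 128,000 × 27% = CHF 34,560
  CHF 600,000 × 34% = CHF 204,000
  → CHF 259,420
  Less investment credit CHF 3,000 → CHF 256,420

Tentative minimum tax:
  Adjusted income: CHF 877,000 + CHF 194,500 + CHF 123,500 = CHF 1,195,000
  Exemption: 20% × (CHF 1,195,000 − CHF 495,000) = CHF 140,000 ≥ CHF 95,000, so the exemption is fully phased out
  Base: CHF 1,195,000 − CHF 0 = CHF 1,195,000
  CHF 1,195,000 × 23% = CHF 274,850

CHF 274,850 > CHF 256,420, so the tentative minimum tax is the binding amount.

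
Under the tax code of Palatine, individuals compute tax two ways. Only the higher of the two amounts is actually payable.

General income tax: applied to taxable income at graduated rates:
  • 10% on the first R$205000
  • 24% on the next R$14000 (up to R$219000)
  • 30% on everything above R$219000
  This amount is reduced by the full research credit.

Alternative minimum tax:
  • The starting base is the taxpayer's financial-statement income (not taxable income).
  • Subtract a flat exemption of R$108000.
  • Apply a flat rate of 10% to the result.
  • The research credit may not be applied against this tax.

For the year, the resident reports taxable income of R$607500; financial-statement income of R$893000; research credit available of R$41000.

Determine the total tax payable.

Alternative minimum tax:
  Base (financial-statement income): R$893000
  Less exemption R$108000 → base R$785000
  R$785000 × 10% = R$78500

General income tax:
  R$205000 × 10% = R$20500
  R$14000 × 24% = R$3360
  R$388500 × 30% = R$116550
  → R$140410
  Less research credit R$41000 → R$99410

R$99410 > R$78500, so the general income tax governs.

R$99410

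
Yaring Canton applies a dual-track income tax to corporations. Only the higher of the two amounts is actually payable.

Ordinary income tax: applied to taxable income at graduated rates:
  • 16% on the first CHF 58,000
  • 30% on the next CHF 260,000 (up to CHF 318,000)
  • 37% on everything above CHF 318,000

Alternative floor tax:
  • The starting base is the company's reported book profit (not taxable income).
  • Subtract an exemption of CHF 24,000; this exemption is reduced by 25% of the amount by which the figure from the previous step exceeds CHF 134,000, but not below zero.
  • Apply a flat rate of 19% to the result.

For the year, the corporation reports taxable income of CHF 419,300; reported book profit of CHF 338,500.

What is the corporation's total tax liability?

CHF 124,761

Ordinary income tax:
  CHF 58,000 × 16% = CHF 9,280
  CHF 260,000 × 30% = CHF 78,000
  CHF 101,300 × 37% = CHF 37,481
  → CHF 124,761

Alternative floor tax:
  Base (reported book profit): CHF 338,500
  Exemption: 25% × (CHF 338,500 − CHF 134,000) = CHF 51,125 ≥ CHF 24,000, so the exemption is fully phased out
  Base: CHF 338,500 − CHF 0 = CHF 338,500
  CHF 338,500 × 19% = CHF 64,315

CHF 124,761 > CHF 64,315, so the ordinary income tax governs.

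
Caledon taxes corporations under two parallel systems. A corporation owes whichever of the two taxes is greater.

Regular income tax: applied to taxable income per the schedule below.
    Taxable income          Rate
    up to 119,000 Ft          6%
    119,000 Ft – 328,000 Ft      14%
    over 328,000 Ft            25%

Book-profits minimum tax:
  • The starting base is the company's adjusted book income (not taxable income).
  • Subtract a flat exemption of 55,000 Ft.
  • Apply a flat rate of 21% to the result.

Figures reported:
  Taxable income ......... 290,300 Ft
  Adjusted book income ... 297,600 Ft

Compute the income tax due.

50,946 Ft

Regular income tax:
  119,000 Ft × 6% = 7,140 Ft
  171,300 Ft × 14% = 23,982 Ft
  → 31,122 Ft

Book-profits minimum tax:
  Base (adjusted book income): 297,600 Ft
  Less exemption 55,000 Ft → base 242,600 Ft
  242,600 Ft × 21% = 50,946 Ft

50,946 Ft > 31,122 Ft, so the book-profits minimum tax is the binding amount.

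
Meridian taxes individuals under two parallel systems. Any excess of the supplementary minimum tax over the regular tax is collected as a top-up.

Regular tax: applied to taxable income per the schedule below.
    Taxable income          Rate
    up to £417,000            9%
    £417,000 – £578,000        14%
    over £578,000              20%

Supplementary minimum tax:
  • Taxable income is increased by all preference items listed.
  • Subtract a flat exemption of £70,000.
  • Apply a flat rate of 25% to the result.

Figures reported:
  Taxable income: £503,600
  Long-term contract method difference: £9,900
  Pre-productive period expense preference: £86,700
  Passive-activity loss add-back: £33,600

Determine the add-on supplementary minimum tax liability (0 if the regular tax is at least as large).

£91,296

Regular tax:
  £417,000 × 9% = £37,530
  £86,600 × 14% = £12,124
  → £49,654

Supplementary minimum tax:
  Adjusted income: £503,600 + £9,900 + £86,700 + £33,600 = £633,800
  Less exemption £70,000 → base £563,800
  £563,800 × 25% = £140,950

Excess of supplementary minimum tax over regular tax: £140,950 − £49,654 = £91,296.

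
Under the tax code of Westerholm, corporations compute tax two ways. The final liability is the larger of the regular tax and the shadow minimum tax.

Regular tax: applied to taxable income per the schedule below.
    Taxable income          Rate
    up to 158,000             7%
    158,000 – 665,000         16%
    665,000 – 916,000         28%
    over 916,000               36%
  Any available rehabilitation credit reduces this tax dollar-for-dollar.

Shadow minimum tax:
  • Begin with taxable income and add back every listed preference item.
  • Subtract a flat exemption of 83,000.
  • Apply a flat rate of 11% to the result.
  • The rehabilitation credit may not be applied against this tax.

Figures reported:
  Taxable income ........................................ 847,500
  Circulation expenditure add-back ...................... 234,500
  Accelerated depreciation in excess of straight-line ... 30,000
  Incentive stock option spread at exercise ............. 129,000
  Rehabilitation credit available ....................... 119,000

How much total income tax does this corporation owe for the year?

Regular tax:
  158,000 × 7% = 11,060
  507,000 × 16% = 81,120
  182,500 × 28% = 51,100
  → 143,280
  Less rehabilitation credit 119,000 → 24,280

Shadow minimum tax:
  Adjusted income: 847,500 + 234,500 + 30,000 + 129,000 = 1,241,000
  Less exemption 83,000 → base 1,158,000
  1,158,000 × 11% = 127,380

127,380 > 24,280, so the shadow minimum tax is the binding amount.

127,380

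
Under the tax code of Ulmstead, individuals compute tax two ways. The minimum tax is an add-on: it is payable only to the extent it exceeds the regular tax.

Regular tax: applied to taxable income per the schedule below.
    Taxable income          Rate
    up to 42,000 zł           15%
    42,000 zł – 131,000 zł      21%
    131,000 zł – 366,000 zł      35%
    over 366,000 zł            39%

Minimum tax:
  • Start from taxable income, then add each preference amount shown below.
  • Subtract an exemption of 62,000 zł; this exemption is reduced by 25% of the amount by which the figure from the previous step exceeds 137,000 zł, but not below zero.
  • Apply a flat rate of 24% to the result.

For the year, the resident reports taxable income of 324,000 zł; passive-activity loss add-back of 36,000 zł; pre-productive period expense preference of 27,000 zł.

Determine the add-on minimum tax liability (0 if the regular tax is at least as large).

340 zł

Regular tax:
  42,000 zł × 15% = 6,300 zł
  89,000 zł × 21% = 18,690 zł
  193,000 zł × 35% = 67,550 zł
  → 92,540 zł

Minimum tax:
  Adjusted income: 324,000 zł + 36,000 zł + 27,000 zł = 387,000 zł
  Exemption: 25% × (387,000 zł − 137,000 zł) = 62,500 zł ≥ 62,000 zł, so the exemption is fully phased out
  Base: 387,000 zł − 0 zł = 387,000 zł
  387,000 zł × 24% = 92,880 zł

Excess of minimum tax over regular tax: 92,880 zł − 92,540 zł = 340 zł.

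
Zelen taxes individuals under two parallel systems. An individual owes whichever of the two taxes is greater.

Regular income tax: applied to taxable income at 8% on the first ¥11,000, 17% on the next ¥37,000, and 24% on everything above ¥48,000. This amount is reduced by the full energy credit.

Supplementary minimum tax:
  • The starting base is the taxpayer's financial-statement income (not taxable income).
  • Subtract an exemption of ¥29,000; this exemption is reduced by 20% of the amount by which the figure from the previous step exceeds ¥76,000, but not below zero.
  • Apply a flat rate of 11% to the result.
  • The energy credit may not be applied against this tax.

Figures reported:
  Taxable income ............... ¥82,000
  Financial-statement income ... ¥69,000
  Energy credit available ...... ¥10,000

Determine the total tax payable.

¥5,330

Regular income tax:
  ¥11,000 × 8% = ¥880
  ¥37,000 × 17% = ¥6,290
  ¥34,000 × 24% = ¥8,160
  → ¥15,330
  Less energy credit ¥10,000 → ¥5,330

Supplementary minimum tax:
  Base (financial-statement income): ¥69,000
  Exemption: ¥69,000 ≤ ¥76,000, so full ¥29,000 applies
  Base: ¥69,000 − ¥29,000 = ¥40,000
  ¥40,000 × 11% = ¥4,400

¥5,330 > ¥4,400, so the regular income tax governs.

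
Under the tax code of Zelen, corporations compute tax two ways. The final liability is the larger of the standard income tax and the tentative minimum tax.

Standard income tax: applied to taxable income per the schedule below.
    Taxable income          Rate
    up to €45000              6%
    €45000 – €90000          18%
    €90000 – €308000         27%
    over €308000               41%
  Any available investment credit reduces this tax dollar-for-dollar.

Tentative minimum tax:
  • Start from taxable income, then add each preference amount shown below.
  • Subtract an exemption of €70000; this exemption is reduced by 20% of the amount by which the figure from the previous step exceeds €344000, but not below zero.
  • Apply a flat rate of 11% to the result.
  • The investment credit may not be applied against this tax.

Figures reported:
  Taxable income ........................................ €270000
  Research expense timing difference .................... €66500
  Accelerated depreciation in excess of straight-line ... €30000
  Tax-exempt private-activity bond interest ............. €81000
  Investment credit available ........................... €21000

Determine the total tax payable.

€43802

Tentative minimum tax:
  Adjusted income: €270000 + €66500 + €30000 + €81000 = €447500
  Exemption: €70000 − 20% × (€447500 − €344000) = €70000 − €20700 = €49300
  Base: €447500 − €49300 = €398200
  €398200 × 11% = €43802

Standard income tax:
  €45000 × 6% = €2700
  €45000 × 18% = €8100
  €180000 × 27% = €48600
  → €59400
  Less investment credit €21000 → €38400

€43802 > €38400, so the tentative minimum tax is the binding amount.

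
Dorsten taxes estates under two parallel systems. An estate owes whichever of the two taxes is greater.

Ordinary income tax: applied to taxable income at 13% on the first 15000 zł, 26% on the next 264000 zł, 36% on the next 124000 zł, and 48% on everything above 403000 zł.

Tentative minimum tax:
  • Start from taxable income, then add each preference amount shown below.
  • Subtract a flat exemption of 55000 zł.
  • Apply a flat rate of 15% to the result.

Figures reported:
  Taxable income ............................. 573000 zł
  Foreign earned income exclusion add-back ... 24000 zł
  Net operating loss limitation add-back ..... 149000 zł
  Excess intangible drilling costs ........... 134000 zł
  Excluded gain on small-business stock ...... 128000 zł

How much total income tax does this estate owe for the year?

196830 zł

Tentative minimum tax:
  Adjusted income: 573000 zł + 24000 zł + 149000 zł + 134000 zł + 128000 zł = 1008000 zł
  Less exemption 55000 zł → base 953000 zł
  953000 zł × 15% = 142950 zł

Ordinary income tax:
  15000 zł × 13% = 1950 zł
  264000 zł × 26% = 68640 zł
  124000 zł × 36% = 44640 zł
  170000 zł × 48% = 81600 zł
  → 196830 zł

196830 zł > 142950 zł, so the ordinary income tax governs.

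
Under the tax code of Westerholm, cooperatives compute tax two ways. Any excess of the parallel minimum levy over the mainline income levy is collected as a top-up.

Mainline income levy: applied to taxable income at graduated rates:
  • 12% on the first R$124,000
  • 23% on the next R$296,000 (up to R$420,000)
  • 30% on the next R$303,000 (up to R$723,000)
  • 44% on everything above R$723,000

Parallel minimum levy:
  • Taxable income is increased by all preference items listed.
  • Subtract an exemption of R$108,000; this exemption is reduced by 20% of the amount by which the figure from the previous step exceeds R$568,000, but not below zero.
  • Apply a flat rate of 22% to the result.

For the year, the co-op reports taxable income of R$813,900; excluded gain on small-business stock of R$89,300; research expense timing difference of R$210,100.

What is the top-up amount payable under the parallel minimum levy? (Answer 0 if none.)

Mainline income levy:
  R$124,000 × 12% = R$14,880
  R$296,000 × 23% = R$68,080
  R$303,000 × 30% = R$90,900
  R$90,900 × 44% = R$39,996
  → R$213,856

Parallel minimum levy:
  Adjusted income: R$813,900 + R$89,300 + R$210,100 = R$1,113,300
  Exemption: 20% × (R$1,113,300 − R$568,000) = R$109,060 ≥ R$108,000, so the exemption is fully phased out
  Base: R$1,113,300 − R$0 = R$1,113,300
  R$1,113,300 × 22% = R$244,926

Excess of parallel minimum levy over mainline income levy: R$244,926 − R$213,856 = R$31,070.

R$31,070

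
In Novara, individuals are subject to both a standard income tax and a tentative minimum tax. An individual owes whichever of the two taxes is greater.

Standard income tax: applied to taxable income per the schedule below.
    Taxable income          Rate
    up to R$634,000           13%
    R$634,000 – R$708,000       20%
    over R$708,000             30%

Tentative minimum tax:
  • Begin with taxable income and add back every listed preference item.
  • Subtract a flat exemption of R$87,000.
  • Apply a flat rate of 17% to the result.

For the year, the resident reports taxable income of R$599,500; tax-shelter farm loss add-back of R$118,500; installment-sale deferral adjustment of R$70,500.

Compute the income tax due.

Standard income tax:
  R$599,500 × 13% = R$77,935

Tentative minimum tax:
  Adjusted income: R$599,500 + R$118,500 + R$70,500 = R$788,500
  Less exemption R$87,000 → base R$701,500
  R$701,500 × 17% = R$119,255

R$119,255 > R$77,935, so the tentative minimum tax is the binding amount.

R$119,255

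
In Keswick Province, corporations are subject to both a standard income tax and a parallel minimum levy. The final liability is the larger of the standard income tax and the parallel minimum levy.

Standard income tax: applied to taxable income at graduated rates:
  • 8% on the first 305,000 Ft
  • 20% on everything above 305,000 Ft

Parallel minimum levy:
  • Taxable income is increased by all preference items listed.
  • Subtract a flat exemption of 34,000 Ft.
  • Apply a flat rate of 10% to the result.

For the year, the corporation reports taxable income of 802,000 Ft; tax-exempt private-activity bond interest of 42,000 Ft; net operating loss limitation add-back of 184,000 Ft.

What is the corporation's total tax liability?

123,800 Ft

Standard income tax:
  305,000 Ft × 8% = 24,400 Ft
  497,000 Ft × 20% = 99,400 Ft
  → 123,800 Ft

Parallel minimum levy:
  Adjusted income: 802,000 Ft + 42,000 Ft + 184,000 Ft = 1,028,000 Ft
  Less exemption 34,000 Ft → base 994,000 Ft
  994,000 Ft × 10% = 99,400 Ft

123,800 Ft > 99,400 Ft, so the standard income tax governs.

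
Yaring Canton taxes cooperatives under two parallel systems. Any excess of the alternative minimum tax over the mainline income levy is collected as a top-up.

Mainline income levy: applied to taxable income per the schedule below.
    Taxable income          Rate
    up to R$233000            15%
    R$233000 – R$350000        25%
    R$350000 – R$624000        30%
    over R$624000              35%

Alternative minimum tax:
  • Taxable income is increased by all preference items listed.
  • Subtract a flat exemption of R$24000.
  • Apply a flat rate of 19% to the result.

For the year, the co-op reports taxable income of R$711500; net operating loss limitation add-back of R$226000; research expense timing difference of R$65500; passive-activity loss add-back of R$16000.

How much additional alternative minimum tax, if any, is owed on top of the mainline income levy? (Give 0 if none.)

R$12025

Mainline income levy:
  R$233000 × 15% = R$34950
  R$117000 × 25% = R$29250
  R$274000 × 30% = R$82200
  R$87500 × 35% = R$30625
  → R$177025

Alternative minimum tax:
  Adjusted income: R$711500 + R$226000 + R$65500 + R$16000 = R$1019000
  Less exemption R$24000 → base R$995000
  R$995000 × 19% = R$189050

Excess of alternative minimum tax over mainline income levy: R$189050 − R$177025 = R$12025.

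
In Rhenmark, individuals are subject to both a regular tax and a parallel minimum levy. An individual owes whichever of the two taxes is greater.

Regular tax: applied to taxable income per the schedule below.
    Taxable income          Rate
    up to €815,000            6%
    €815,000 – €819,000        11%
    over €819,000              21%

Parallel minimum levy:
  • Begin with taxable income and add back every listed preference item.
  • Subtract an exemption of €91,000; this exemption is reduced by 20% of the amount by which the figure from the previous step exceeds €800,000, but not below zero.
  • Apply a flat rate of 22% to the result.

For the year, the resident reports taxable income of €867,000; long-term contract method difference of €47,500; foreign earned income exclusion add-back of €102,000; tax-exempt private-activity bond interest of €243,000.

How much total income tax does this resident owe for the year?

Regular tax:
  €815,000 × 6% = €48,900
  €4,000 × 11% = €440
  €48,000 × 21% = €10,080
  → €59,420

Parallel minimum levy:
  Adjusted income: €867,000 + €47,500 + €102,000 + €243,000 = €1,259,500
  Exemption: 20% × (€1,259,500 − €800,000) = €91,900 ≥ €91,000, so the exemption is fully phased out
  Base: €1,259,500 − €0 = €1,259,500
  €1,259,500 × 22% = €277,090

€277,090 > €59,420, so the parallel minimum levy is the binding amount.

€277,090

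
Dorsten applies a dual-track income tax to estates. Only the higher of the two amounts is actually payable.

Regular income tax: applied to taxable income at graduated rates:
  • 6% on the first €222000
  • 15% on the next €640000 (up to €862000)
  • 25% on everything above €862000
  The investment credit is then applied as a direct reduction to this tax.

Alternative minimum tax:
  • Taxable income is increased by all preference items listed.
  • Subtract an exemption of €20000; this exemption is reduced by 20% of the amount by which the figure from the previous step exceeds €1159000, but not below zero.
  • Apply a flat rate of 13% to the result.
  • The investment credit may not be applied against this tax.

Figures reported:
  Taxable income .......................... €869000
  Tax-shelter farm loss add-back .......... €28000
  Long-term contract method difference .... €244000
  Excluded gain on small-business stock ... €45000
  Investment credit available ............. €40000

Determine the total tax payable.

Alternative minimum tax:
  Adjusted income: €869000 + €28000 + €244000 + €45000 = €1186000
  Exemption: €20000 − 20% × (€1186000 − €1159000) = €20000 − €5400 = €14600
  Base: €1186000 − €14600 = €1171400
  €1171400 × 13% = €152282

Regular income tax:
  €222000 × 6% = €13320
  €640000 × 15% = €96000
  €7000 × 25% = €1750
  → €111070
  Less investment credit €40000 → €71070

€152282 > €71070, so the alternative minimum tax is the binding amount.

€152282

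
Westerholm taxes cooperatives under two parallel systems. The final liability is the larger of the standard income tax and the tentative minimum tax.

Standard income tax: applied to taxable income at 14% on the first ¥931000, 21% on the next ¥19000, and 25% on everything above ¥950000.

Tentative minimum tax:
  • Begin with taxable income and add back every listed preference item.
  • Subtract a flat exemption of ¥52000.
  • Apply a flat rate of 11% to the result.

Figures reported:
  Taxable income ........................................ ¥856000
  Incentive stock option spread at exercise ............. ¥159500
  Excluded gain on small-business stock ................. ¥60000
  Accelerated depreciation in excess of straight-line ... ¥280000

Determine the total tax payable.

Standard income tax:
  ¥856000 × 14% = ¥119840

Tentative minimum tax:
  Adjusted income: ¥856000 + ¥159500 + ¥60000 + ¥280000 = ¥1355500
  Less exemption ¥52000 → base ¥1303500
  ¥1303500 × 11% = ¥143385

¥143385 > ¥119840, so the tentative minimum tax is the binding amount.

¥143385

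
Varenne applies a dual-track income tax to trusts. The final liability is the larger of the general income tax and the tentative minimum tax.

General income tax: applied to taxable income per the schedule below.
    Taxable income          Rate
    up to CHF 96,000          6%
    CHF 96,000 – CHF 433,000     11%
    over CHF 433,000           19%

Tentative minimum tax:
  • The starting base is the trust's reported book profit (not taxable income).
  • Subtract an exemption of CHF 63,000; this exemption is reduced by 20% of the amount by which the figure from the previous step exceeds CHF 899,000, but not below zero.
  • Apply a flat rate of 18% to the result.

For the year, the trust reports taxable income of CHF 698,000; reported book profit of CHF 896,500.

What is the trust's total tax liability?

Tentative minimum tax:
  Base (reported book profit): CHF 896,500
  Exemption: CHF 896,500 ≤ CHF 899,000, so full CHF 63,000 applies
  Base: CHF 896,500 − CHF 63,000 = CHF 833,500
  CHF 833,500 × 18% = CHF 150,030

General income tax:
  CHF 96,000 × 6% = CHF 5,760
  CHF 337,000 × 11% = CHF 37,070
  CHF 265,000 × 19% = CHF 50,350
  → CHF 93,180

CHF 150,030 > CHF 93,180, so the tentative minimum tax is the binding amount.

CHF 150,030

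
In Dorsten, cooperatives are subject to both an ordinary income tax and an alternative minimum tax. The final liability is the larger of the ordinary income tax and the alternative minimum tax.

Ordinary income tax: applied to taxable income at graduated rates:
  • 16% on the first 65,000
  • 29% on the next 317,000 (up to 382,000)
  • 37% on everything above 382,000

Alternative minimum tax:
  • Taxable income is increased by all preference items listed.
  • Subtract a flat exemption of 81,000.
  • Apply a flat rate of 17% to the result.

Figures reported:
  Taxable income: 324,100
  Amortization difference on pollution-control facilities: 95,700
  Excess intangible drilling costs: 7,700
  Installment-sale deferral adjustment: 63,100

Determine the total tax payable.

85,539

Ordinary income tax:
  65,000 × 16% = 10,400
  259,100 × 29% = 75,139
  → 85,539

Alternative minimum tax:
  Adjusted income: 324,100 + 95,700 + 7,700 + 63,100 = 490,600
  Less exemption 81,000 → base 409,600
  409,600 × 17% = 69,632

85,539 > 69,632, so the ordinary income tax governs.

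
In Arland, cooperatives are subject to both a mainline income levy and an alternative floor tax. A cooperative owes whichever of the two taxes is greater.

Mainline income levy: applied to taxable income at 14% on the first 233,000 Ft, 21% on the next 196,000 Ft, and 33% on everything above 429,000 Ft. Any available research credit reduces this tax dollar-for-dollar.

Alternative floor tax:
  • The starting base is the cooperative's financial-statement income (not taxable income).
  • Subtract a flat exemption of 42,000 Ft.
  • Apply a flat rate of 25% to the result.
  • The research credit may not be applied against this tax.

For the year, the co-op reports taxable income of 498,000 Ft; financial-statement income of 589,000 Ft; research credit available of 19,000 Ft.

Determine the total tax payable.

Alternative floor tax:
  Base (financial-statement income): 589,000 Ft
  Less exemption 42,000 Ft → base 547,000 Ft
  547,000 Ft × 25% = 136,750 Ft

Mainline income levy:
  233,000 Ft × 14% = 32,620 Ft
  196,000 Ft × 21% = 41,160 Ft
  69,000 Ft × 33% = 22,770 Ft
  → 96,550 Ft
  Less research credit 19,000 Ft → 77,550 Ft

136,750 Ft > 77,550 Ft, so the alternative floor tax is the binding amount.

136,750 Ft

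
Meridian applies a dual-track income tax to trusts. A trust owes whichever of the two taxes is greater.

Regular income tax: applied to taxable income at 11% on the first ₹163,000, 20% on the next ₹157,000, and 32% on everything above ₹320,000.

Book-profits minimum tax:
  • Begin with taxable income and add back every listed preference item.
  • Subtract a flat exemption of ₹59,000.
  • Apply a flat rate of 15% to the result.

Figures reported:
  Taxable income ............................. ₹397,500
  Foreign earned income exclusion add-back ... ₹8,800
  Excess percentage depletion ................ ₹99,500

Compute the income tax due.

Book-profits minimum tax:
  Adjusted income: ₹397,500 + ₹8,800 + ₹99,500 = ₹505,800
  Less exemption ₹59,000 → base ₹446,800
  ₹446,800 × 15% = ₹67,020

Regular income tax:
  ₹163,000 × 11% = ₹17,930
  ₹157,000 × 20% = ₹31,400
  ₹77,500 × 32% = ₹24,800
  → ₹74,130

₹74,130 > ₹67,020, so the regular income tax governs.

₹74,130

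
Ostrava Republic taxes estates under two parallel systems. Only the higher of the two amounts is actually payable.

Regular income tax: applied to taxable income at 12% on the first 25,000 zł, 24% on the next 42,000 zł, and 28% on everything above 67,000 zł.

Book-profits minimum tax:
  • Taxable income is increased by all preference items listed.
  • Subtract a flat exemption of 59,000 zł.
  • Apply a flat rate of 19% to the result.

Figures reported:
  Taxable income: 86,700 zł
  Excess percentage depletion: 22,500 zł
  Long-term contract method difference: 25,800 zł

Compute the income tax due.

18,596 zł

Regular income tax:
  25,000 zł × 12% = 3,000 zł
  42,000 zł × 24% = 10,080 zł
  19,700 zł × 28% = 5,516 zł
  → 18,596 zł

Book-profits minimum tax:
  Adjusted income: 86,700 zł + 22,500 zł + 25,800 zł = 135,000 zł
  Less exemption 59,000 zł → base 76,000 zł
  76,000 zł × 19% = 14,440 zł

18,596 zł > 14,440 zł, so the regular income tax governs.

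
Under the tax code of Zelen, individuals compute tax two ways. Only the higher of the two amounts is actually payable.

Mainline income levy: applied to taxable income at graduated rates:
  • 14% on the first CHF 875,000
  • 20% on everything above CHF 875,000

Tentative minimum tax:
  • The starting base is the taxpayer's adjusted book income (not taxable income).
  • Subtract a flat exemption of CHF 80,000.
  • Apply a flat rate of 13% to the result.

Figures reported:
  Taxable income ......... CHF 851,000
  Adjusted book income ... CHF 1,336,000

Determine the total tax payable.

Mainline income levy:
  CHF 851,000 × 14% = CHF 119,140

Tentative minimum tax:
  Base (adjusted book income): CHF 1,336,000
  Less exemption CHF 80,000 → base CHF 1,256,000
  CHF 1,256,000 × 13% = CHF 163,280

CHF 163,280 > CHF 119,140, so the tentative minimum tax is the binding amount.

CHF 163,280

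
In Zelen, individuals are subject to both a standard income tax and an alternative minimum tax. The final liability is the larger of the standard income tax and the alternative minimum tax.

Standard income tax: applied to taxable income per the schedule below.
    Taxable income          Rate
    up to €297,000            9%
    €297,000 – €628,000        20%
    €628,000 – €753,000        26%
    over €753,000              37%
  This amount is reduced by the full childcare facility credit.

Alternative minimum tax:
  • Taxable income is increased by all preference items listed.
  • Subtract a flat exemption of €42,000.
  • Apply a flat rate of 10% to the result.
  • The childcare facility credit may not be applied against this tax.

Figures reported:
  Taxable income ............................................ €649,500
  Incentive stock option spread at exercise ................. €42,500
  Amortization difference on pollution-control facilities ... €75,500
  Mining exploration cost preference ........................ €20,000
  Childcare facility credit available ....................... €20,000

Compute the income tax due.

Standard income tax:
  €297,000 × 9% = €26,730
  €331,000 × 20% = €66,200
  €21,500 × 26% = €5,590
  → €98,520
  Less childcare facility credit €20,000 → €78,520

Alternative minimum tax:
  Adjusted income: €649,500 + €42,500 + €75,500 + €20,000 = €787,500
  Less exemption €42,000 → base €745,500
  €745,500 × 10% = €74,550

€78,520 > €74,550, so the standard income tax governs.

€78,520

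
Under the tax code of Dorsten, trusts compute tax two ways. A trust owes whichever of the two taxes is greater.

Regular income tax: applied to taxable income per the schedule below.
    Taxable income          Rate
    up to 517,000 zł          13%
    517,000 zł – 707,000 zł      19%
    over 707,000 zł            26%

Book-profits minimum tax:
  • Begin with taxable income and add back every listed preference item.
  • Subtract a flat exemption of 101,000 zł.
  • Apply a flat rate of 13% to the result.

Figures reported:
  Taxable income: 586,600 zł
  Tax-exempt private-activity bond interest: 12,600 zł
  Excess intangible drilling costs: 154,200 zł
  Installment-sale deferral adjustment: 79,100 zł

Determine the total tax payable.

95,095 zł

Book-profits minimum tax:
  Adjusted income: 586,600 zł + 12,600 zł + 154,200 zł + 79,100 zł = 832,500 zł
  Less exemption 101,000 zł → base 731,500 zł
  731,500 zł × 13% = 95,095 zł

Regular income tax:
  517,000 zł × 13% = 67,210 zł
  69,600 zł × 19% = 13,224 zł
  → 80,434 zł

95,095 zł > 80,434 zł, so the book-profits minimum tax is the binding amount.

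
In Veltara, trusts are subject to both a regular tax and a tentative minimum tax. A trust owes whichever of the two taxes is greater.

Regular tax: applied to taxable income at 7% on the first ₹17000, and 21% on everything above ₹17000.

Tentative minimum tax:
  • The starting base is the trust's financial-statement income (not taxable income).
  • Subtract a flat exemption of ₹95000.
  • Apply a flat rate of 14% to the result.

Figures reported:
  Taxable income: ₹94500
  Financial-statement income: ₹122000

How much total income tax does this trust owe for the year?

₹17465

Regular tax:
  ₹17000 × 7% = ₹1190
  ₹77500 × 21% = ₹16275
  → ₹17465

Tentative minimum tax:
  Base (financial-statement income): ₹122000
  Less exemption ₹95000 → base ₹27000
  ₹27000 × 14% = ₹3780

₹17465 > ₹3780, so the regular tax governs.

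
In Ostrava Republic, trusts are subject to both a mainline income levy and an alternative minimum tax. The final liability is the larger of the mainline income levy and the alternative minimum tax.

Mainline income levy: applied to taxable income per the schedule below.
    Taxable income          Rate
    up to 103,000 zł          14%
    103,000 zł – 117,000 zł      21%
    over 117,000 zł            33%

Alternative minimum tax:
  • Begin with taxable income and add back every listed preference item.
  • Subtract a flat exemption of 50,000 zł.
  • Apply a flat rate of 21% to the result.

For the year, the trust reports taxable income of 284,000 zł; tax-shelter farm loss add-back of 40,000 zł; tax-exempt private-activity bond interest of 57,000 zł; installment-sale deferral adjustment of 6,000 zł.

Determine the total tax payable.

Mainline income levy:
  103,000 zł × 14% = 14,420 zł
  14,000 zł × 21% = 2,940 zł
  167,000 zł × 33% = 55,110 zł
  → 72,470 zł

Alternative minimum tax:
  Adjusted income: 284,000 zł + 40,000 zł + 57,000 zł + 6,000 zł = 387,000 zł
  Less exemption 50,000 zł → base 337,000 zł
  337,000 zł × 21% = 70,770 zł

72,470 zł > 70,770 zł, so the mainline income levy governs.

72,470 zł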